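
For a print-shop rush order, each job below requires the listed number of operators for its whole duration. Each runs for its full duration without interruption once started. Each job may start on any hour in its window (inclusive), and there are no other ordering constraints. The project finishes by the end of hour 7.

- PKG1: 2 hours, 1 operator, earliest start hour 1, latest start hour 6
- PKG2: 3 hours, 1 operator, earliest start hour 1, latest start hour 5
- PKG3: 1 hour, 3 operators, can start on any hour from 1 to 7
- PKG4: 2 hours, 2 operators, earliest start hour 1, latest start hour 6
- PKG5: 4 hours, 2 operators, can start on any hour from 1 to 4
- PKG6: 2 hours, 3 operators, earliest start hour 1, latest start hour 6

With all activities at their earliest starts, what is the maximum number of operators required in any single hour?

Early-start schedule: PKG1@1, PKG2@1, PKG3@1, PKG4@1, PKG5@1, PKG6@1.
Load per hour: hour 1: 12, hour 2: 9, hour 3: 3, hour 4: 2, hour 5: 0, hour 6: 0, hour 7: 0.
Peak is 12.

12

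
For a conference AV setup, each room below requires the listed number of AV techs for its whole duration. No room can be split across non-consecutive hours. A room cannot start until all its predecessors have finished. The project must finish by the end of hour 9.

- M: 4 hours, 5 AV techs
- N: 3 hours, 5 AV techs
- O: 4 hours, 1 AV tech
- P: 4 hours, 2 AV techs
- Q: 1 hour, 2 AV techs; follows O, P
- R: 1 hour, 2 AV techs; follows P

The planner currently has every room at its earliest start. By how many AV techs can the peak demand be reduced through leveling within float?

6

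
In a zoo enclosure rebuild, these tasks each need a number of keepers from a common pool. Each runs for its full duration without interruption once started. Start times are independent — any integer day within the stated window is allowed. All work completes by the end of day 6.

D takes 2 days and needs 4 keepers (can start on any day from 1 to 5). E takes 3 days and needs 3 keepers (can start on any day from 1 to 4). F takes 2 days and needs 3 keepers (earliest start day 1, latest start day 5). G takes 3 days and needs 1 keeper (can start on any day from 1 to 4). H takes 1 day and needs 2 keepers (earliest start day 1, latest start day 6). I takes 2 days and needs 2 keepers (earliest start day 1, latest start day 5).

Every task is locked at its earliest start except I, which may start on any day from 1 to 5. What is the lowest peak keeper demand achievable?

I@1: d1:15  d2:13  d3:4  d4:0  d5:0  d6:0 → peak 15
I@2: d1:13  d2:13  d3:6  d4:0  d5:0  d6:0 → peak 13
I@3: d1:13  d2:11  d3:6  d4:2  d5:0  d6:0 → peak 13
I@4: d1:13  d2:11  d3:4  d4:2  d5:2  d6:0 → peak 13
I@5: d1:13  d2:11  d3:4  d4:0  d5:2  d6:2 → peak 13
Best is I@2, peak 13.

13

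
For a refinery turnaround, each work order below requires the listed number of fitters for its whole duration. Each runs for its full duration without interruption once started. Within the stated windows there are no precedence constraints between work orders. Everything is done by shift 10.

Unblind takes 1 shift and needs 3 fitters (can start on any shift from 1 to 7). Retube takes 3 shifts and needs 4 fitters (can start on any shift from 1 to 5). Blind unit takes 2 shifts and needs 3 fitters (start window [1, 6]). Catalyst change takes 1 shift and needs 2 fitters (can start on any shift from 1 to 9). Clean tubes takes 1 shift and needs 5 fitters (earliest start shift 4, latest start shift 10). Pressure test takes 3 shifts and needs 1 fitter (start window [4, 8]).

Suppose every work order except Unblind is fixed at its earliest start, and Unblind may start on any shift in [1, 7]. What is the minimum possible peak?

9

Unblind@1: s1:12  s2:7  s3:4  s4:6  s5:1  s6:1  s7:0  s8:0  s9:0  s10:0 → peak 12
Unblind@2: s1:9  s2:10  s3:4  s4:6  s5:1  s6:1  s7:0  s8:0  s9:0  s10:0 → peak 10
Unblind@3: s1:9  s2:7  s3:7  s4:6  s5:1  s6:1  s7:0  s8:0  s9:0  s10:0 → peak 9
Unblind@4: s1:9  s2:7  s3:4  s4:9  s5:1  s6:1  s7:0  s8:0  s9:0  s10:0 → peak 9
Unblind@5: s1:9  s2:7  s3:4  s4:6  s5:4  s6:1  s7:0  s8:0  s9:0  s10:0 → peak 9
Unblind@6: s1:9  s2:7  s3:4  s4:6  s5:1  s6:4  s7:0  s8:0  s9:0  s10:0 → peak 9
Unblind@7: s1:9  s2:7  s3:4  s4:6  s5:1  s6:1  s7:3  s8:0  s9:0  s10:0 → peak 9
Best is Unblind@3, peak 9.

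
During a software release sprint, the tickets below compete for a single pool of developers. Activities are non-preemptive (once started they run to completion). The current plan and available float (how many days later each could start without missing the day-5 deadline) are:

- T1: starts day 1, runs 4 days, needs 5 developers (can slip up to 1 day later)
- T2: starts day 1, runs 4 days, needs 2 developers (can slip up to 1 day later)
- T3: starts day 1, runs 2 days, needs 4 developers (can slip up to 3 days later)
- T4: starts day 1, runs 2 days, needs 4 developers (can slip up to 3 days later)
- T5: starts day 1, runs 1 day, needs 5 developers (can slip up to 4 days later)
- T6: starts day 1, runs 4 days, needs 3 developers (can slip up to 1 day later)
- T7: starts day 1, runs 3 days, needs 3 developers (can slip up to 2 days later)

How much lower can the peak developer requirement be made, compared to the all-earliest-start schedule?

Early-start peak: d1:26  d2:21  d3:13  d4:10  d5:0 ⇒ 26.
Leveled (T1@1, T2@1, T3@1, T4@3, T5@1, T6@2, T7@2): d1:16  d2:17  d3:17  d4:17  d5:3 ⇒ 17.
Reduction 26 − 17 = 9.

9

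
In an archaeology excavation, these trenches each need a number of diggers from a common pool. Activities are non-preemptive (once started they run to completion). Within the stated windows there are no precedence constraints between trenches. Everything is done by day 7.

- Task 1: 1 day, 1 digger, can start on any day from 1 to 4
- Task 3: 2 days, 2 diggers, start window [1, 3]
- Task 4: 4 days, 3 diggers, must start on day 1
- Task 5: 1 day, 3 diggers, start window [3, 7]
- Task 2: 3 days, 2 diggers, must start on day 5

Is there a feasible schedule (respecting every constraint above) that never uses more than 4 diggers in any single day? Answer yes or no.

The minimum achievable peak is 5; 4 < 5, so no feasible schedule stays within the cap.

no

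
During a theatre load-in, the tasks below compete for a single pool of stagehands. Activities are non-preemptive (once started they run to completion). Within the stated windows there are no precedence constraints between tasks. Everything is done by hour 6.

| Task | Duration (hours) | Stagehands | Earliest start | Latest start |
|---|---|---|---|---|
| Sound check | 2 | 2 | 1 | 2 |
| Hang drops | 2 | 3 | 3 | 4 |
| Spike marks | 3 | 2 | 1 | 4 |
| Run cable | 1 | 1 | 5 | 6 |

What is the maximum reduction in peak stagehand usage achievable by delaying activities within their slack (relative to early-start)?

Early-start peak: h1:4  h2:4  h3:5  h4:3  h5:1  h6:0 ⇒ 5.
Leveled (Sound check@1, Hang drops@4, Spike marks@1, Run cable@5): h1:4  h2:4  h3:2  h4:3  h5:4  h6:0 ⇒ 4.
Reduction 5 − 4 = 1.

1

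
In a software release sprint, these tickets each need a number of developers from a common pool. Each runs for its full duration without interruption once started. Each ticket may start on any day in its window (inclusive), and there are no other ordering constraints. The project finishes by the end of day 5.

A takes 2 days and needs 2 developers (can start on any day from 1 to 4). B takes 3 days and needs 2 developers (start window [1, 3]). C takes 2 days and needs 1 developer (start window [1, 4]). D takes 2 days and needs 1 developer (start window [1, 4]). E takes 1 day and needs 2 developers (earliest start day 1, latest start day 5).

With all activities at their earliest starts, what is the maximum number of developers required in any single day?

Early-start schedule: A@1, B@1, C@1, D@1, E@1.
Load per day: day 1: 8, day 2: 6, day 3: 2, day 4: 0, day 5: 0.
Peak is 8.

8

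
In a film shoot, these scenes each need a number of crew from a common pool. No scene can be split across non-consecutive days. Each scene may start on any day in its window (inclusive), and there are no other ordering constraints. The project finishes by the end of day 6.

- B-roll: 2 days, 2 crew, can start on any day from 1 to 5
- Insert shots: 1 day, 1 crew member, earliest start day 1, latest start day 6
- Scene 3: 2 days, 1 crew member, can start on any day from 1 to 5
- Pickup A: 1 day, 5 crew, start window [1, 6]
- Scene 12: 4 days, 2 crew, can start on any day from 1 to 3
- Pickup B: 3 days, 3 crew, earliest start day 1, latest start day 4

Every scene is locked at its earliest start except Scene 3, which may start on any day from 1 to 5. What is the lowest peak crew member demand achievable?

13

Scene 3@1: d1:14  d2:8  d3:5  d4:2  d5:0  d6:0 → peak 14
Scene 3@2: d1:13  d2:8  d3:6  d4:2  d5:0  d6:0 → peak 13
Scene 3@3: d1:13  d2:7  d3:6  d4:3  d5:0  d6:0 → peak 13
Scene 3@4: d1:13  d2:7  d3:5  d4:3  d5:1  d6:0 → peak 13
Scene 3@5: d1:13  d2:7  d3:5  d4:2  d5:1  d6:1 → peak 13
Best is Scene 3@2, peak 13.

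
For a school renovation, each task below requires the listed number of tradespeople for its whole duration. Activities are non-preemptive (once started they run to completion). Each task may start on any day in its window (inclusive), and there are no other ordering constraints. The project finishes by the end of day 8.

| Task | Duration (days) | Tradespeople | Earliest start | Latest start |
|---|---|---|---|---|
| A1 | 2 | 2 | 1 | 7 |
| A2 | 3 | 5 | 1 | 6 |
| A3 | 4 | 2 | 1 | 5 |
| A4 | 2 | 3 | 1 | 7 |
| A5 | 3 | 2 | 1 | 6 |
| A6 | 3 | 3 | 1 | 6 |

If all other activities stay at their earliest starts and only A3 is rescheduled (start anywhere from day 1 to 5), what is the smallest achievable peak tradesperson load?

A3@1: d1:17  d2:17  d3:12  d4:2  d5:0  d6:0  d7:0  d8:0 → peak 17
A3@2: d1:15  d2:17  d3:12  d4:2  d5:2  d6:0  d7:0  d8:0 → peak 17
A3@3: d1:15  d2:15  d3:12  d4:2  d5:2  d6:2  d7:0  d8:0 → peak 15
A3@4: d1:15  d2:15  d3:10  d4:2  d5:2  d6:2  d7:2  d8:0 → peak 15
A3@5: d1:15  d2:15  d3:10  d4:0  d5:2  d6:2  d7:2  d8:2 → peak 15
Best is A3@3, peak 15.

15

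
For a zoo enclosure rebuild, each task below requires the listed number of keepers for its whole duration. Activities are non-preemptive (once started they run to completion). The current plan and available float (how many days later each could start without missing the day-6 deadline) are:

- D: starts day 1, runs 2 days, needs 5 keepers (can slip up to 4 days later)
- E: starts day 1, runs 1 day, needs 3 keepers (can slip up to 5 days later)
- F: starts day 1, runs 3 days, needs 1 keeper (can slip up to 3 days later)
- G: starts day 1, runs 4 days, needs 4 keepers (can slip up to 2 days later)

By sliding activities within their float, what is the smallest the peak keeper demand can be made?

Early-start (D@1, E@1, F@1, G@1) gives peak 13: d1:13  d2:10  d3:5  d4:4  d5:0  d6:0.
Shift E→3, F→4, G→3.
Schedule D@1, E@3, F@4, G@3: d1:5  d2:5  d3:7  d4:5  d5:5  d6:5 — peak 7.

7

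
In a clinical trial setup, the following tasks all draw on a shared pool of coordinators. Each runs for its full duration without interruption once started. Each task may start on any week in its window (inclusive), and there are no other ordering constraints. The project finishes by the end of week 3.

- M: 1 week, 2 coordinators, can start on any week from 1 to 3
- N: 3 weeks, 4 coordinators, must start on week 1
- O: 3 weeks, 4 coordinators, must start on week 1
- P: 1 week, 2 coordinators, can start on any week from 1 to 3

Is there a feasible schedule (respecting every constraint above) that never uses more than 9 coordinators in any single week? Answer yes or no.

no

Total coordinator-weeks = 28; over 3 weeks the average is 28/3 > 9, so some week must exceed 9.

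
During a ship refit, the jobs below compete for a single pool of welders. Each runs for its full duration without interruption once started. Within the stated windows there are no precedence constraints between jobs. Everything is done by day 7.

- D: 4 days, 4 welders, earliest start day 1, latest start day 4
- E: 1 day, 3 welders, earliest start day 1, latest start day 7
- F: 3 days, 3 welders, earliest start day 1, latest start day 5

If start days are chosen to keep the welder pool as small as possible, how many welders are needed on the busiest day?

Early-start (D@1, E@1, F@1) gives peak 10: d1:10  d2:7  d3:7  d4:4  d5:0  d6:0  d7:0.
Shift E→5, F→5.
Schedule D@1, E@5, F@5: d1:4  d2:4  d3:4  d4:4  d5:6  d6:3  d7:3 — peak 6.

6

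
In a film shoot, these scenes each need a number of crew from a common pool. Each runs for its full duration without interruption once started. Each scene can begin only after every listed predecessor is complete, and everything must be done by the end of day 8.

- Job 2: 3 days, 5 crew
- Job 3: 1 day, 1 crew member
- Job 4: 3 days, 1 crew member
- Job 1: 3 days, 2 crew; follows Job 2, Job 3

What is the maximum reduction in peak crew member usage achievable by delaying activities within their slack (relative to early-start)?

Early-start peak: d1:7  d2:6  d3:6  d4:2  d5:2  d6:2  d7:0  d8:0 ⇒ 7.
Leveled (Job 2@1, Job 3@4, Job 4@4, Job 1@5): d1:5  d2:5  d3:5  d4:2  d5:3  d6:3  d7:2  d8:0 ⇒ 5.
Reduction 7 − 5 = 2.

2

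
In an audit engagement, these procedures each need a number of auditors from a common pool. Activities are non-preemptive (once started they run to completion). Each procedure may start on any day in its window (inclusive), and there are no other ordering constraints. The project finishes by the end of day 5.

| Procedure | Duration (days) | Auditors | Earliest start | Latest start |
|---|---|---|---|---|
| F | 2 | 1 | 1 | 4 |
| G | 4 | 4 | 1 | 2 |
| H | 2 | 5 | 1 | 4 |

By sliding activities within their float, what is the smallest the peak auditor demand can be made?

Early-start (F@1, G@1, H@1) gives peak 10: d1:10  d2:10  d3:4  d4:4  d5:0.
Shift H→3.
Schedule F@1, G@1, H@3: d1:5  d2:5  d3:9  d4:9  d5:0 — peak 9.

9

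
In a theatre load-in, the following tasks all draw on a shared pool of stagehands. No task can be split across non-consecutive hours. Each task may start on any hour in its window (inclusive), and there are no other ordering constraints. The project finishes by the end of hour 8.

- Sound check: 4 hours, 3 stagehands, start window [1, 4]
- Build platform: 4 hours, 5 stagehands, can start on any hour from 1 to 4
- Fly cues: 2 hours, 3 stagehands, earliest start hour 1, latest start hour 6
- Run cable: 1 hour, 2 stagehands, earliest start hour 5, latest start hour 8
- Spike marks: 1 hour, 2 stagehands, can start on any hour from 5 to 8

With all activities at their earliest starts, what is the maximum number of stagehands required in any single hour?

Early-start schedule: Sound check@1, Build platform@1, Fly cues@1, Run cable@5, Spike marks@5.
Load per hour: hour 1: 11, hour 2: 11, hour 3: 8, hour 4: 8, hour 5: 4, hour 6: 0, hour 7: 0, hour 8: 0.
Peak is 11.

11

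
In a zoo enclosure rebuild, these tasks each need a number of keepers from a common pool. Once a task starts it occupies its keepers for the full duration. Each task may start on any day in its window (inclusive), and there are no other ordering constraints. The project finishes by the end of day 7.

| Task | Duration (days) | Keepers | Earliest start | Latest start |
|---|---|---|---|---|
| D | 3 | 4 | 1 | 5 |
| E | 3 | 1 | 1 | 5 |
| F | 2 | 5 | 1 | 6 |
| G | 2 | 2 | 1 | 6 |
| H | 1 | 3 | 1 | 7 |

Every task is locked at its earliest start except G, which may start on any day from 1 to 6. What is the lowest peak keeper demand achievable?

G@1: d1:15  d2:12  d3:5  d4:0  d5:0  d6:0  d7:0 → peak 15
G@2: d1:13  d2:12  d3:7  d4:0  d5:0  d6:0  d7:0 → peak 13
G@3: d1:13  d2:10  d3:7  d4:2  d5:0  d6:0  d7:0 → peak 13
G@4: d1:13  d2:10  d3:5  d4:2  d5:2  d6:0  d7:0 → peak 13
G@5: d1:13  d2:10  d3:5  d4:0  d5:2  d6:2  d7:0 → peak 13
G@6: d1:13  d2:10  d3:5  d4:0  d5:0  d6:2  d7:2 → peak 13
Best is G@2, peak 13.

13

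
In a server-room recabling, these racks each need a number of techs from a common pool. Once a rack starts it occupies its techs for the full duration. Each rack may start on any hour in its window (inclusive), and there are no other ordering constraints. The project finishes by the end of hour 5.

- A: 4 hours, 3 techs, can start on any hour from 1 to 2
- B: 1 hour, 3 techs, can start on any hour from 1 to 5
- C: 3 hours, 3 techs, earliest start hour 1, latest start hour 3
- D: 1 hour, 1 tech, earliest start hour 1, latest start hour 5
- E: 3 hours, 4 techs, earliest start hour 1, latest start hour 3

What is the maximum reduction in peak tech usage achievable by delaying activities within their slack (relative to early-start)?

Early-start peak: h1:14  h2:10  h3:10  h4:3  h5:0 ⇒ 14.
Leveled (A@1, B@1, C@1, D@1, E@2): h1:10  h2:10  h3:10  h4:7  h5:0 ⇒ 10.
Reduction 14 − 10 = 4.

4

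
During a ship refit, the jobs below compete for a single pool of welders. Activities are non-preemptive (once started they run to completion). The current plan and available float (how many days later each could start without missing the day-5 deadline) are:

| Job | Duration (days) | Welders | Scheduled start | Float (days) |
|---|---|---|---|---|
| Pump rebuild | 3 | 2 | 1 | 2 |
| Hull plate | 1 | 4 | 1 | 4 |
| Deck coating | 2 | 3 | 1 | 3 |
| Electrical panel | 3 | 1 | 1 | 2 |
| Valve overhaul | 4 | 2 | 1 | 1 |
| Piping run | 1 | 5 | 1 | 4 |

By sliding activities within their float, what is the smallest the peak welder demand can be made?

Early-start (Pump rebuild@1, Hull plate@1, Deck coating@1, Electrical panel@1, Valve overhaul@1, Piping run@1) gives peak 17: d1:17  d2:8  d3:5  d4:2  d5:0.
Shift Hull plate→4, Electrical panel→3, Piping run→5.
Schedule Pump rebuild@1, Hull plate@4, Deck coating@1, Electrical panel@3, Valve overhaul@1, Piping run@5: d1:7  d2:7  d3:5  d4:7  d5:6 — peak 7.
Total welder-days = 32 over 5 days ⇒ peak ≥ ⌈32/5⌉ = 7, so 7 is optimal.

7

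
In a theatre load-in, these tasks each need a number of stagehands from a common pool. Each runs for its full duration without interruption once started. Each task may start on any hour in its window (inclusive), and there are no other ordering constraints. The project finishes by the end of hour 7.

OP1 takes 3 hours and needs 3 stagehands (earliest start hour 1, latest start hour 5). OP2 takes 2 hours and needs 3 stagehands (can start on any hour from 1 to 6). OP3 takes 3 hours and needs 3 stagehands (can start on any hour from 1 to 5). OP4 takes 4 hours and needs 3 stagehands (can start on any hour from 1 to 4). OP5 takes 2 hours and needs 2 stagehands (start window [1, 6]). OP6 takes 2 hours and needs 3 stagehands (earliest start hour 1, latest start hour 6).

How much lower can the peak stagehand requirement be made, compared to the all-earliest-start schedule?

Early-start peak: h1:17  h2:17  h3:9  h4:3  h5:0  h6:0  h7:0 ⇒ 17.
Leveled (OP1@1, OP2@1, OP3@3, OP4@4, OP5@1, OP6@6): h1:8  h2:8  h3:6  h4:6  h5:6  h6:6  h7:6 ⇒ 8.
Reduction 17 − 8 = 9.

9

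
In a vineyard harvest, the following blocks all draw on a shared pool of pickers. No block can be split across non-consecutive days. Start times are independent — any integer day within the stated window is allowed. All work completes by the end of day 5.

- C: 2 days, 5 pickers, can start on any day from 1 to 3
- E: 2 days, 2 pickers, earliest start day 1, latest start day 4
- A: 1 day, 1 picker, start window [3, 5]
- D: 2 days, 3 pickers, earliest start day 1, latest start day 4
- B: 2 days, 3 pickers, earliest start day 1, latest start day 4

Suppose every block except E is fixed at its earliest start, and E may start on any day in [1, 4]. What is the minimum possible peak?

11

E@1: d1:13  d2:13  d3:1  d4:0  d5:0 → peak 13
E@2: d1:11  d2:13  d3:3  d4:0  d5:0 → peak 13
E@3: d1:11  d2:11  d3:3  d4:2  d5:0 → peak 11
E@4: d1:11  d2:11  d3:1  d4:2  d5:2 → peak 11
Best is E@3, peak 11.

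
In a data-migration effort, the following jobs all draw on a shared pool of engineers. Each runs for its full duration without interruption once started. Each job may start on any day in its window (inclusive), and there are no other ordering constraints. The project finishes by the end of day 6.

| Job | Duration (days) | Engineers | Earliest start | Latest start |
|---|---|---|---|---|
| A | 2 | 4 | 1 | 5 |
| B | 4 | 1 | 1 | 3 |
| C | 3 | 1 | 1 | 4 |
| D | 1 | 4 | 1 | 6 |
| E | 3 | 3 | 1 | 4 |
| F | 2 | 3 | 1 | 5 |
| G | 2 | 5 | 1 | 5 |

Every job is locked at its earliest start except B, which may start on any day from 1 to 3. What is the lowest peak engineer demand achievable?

20

B@1: d1:21  d2:17  d3:5  d4:1  d5:0  d6:0 → peak 21
B@2: d1:20  d2:17  d3:5  d4:1  d5:1  d6:0 → peak 20
B@3: d1:20  d2:16  d3:5  d4:1  d5:1  d6:1 → peak 20
Best is B@2, peak 20.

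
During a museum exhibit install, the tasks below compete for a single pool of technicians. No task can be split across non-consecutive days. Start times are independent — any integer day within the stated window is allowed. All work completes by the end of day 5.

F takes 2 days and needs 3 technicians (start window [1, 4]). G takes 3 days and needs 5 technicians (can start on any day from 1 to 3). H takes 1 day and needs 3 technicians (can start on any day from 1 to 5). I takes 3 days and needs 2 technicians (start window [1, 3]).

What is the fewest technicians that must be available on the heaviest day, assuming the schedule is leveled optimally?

Early-start (F@1, G@1, H@1, I@1) gives peak 13: d1:13  d2:10  d3:7  d4:0  d5:0.
Shift G→3, I→2.
Schedule F@1, G@3, H@1, I@2: d1:6  d2:5  d3:7  d4:7  d5:5 — peak 7.

7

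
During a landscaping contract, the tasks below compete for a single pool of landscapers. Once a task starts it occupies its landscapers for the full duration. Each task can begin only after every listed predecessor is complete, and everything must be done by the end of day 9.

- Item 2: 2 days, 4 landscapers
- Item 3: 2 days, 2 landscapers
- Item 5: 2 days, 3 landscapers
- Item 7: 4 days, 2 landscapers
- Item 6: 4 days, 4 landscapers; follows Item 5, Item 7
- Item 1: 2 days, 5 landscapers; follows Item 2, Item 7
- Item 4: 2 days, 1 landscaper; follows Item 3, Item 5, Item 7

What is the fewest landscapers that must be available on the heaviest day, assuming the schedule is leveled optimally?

Early-start (Item 2@1, Item 3@1, Item 5@1, Item 7@1, Item 6@5, Item 1@5, Item 4@5) gives peak 11: d1:11  d2:11  d3:2  d4:2  d5:10  d6:10  d7:4  d8:4  d9:0.
Shift Item 5→3, Item 4→7.
Schedule Item 2@1, Item 3@1, Item 5@3, Item 7@1, Item 6@5, Item 1@5, Item 4@7: d1:8  d2:8  d3:5  d4:5  d5:9  d6:9  d7:5  d8:5  d9:0 — peak 9.

9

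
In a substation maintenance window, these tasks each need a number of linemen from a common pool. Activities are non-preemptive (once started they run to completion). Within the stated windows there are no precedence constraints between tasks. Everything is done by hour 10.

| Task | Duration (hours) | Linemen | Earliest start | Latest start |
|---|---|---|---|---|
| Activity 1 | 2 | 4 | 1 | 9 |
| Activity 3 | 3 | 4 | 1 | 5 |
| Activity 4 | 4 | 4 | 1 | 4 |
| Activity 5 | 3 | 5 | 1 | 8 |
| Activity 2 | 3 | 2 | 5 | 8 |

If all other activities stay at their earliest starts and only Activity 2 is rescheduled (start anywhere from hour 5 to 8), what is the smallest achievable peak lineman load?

Activity 2@5: h1:17  h2:17  h3:13  h4:4  h5:2  h6:2  h7:2  h8:0  h9:0  h10:0 → peak 17
Activity 2@6: h1:17  h2:17  h3:13  h4:4  h5:0  h6:2  h7:2  h8:2  h9:0  h10:0 → peak 17
Activity 2@7: h1:17  h2:17  h3:13  h4:4  h5:0  h6:0  h7:2  h8:2  h9:2  h10:0 → peak 17
Activity 2@8: h1:17  h2:17  h3:13  h4:4  h5:0  h6:0  h7:0  h8:2  h9:2  h10:2 → peak 17
Best is Activity 2@5, peak 17.

17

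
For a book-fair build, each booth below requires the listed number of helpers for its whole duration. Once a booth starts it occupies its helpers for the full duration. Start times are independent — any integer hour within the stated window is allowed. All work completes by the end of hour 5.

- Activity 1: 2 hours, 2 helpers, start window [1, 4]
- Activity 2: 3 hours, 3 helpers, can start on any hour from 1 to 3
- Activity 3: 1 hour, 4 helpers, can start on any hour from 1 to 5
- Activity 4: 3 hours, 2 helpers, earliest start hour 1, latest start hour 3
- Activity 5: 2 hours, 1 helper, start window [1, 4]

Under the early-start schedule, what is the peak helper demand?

12

Early-start schedule: Activity 1@1, Activity 2@1, Activity 3@1, Activity 4@1, Activity 5@1.
Load per hour: hour 1: 12, hour 2: 8, hour 3: 5, hour 4: 0, hour 5: 0.
Peak is 12.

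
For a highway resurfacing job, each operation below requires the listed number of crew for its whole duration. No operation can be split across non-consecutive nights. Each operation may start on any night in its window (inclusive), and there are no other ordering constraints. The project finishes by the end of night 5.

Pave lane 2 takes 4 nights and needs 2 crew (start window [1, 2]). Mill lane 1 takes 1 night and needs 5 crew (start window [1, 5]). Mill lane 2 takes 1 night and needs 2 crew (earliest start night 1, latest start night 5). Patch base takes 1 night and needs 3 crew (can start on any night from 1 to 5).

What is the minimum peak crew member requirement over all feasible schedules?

5

Early-start (Pave lane 2@1, Mill lane 1@1, Mill lane 2@1, Patch base@1) gives peak 12: n1:12  n2:2  n3:2  n4:2  n5:0.
Shift Mill lane 1→5, Patch base→2.
Schedule Pave lane 2@1, Mill lane 1@5, Mill lane 2@1, Patch base@2: n1:4  n2:5  n3:2  n4:2  n5:5 — peak 5.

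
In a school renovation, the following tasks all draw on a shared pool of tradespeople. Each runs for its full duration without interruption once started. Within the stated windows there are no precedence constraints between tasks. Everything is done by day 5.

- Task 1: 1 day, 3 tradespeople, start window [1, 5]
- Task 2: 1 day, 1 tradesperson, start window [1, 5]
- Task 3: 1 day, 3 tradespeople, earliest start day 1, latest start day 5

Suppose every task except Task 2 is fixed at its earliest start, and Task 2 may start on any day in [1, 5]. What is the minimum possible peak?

6

Task 2@1: d1:7  d2:0  d3:0  d4:0  d5:0 → peak 7
Task 2@2: d1:6  d2:1  d3:0  d4:0  d5:0 → peak 6
Task 2@3: d1:6  d2:0  d3:1  d4:0  d5:0 → peak 6
Task 2@4: d1:6  d2:0  d3:0  d4:1  d5:0 → peak 6
Task 2@5: d1:6  d2:0  d3:0  d4:0  d5:1 → peak 6
Best is Task 2@2, peak 6.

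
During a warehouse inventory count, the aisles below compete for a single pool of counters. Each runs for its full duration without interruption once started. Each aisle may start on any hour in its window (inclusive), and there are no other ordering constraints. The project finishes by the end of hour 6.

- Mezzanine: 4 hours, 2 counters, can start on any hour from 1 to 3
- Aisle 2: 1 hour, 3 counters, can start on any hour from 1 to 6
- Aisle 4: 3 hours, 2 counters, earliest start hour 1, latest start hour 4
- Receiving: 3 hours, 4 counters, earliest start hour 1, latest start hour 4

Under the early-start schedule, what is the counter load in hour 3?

8

At early start, hour 3 has: Mezzanine, Aisle 4, Receiving.
Demand: 2 + 2 + 4 = 8.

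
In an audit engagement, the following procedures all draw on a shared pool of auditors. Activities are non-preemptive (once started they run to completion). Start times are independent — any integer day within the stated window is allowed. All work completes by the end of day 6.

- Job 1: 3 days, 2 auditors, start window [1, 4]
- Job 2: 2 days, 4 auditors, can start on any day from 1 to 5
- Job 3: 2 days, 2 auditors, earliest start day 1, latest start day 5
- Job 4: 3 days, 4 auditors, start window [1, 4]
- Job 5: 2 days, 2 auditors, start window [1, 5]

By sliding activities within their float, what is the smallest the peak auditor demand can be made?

Early-start (Job 1@1, Job 2@1, Job 3@1, Job 4@1, Job 5@1) gives peak 14: d1:14  d2:14  d3:6  d4:0  d5:0  d6:0.
Shift Job 3→3, Job 4→4, Job 5→5.
Schedule Job 1@1, Job 2@1, Job 3@3, Job 4@4, Job 5@5: d1:6  d2:6  d3:4  d4:6  d5:6  d6:6 — peak 6.
Total auditor-days = 34 over 6 days ⇒ peak ≥ ⌈34/6⌉ = 6, so 6 is optimal.

6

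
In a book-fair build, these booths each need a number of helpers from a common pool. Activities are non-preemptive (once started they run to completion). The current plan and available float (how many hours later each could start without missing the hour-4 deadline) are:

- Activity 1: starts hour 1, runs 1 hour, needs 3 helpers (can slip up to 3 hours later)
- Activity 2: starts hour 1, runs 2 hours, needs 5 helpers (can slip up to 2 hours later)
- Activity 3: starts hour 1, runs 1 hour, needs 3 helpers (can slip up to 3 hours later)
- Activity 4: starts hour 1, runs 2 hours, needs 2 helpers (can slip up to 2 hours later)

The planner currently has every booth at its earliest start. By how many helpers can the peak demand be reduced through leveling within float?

8

Early-start peak: h1:13  h2:7  h3:0  h4:0 ⇒ 13.
Leveled (Activity 1@1, Activity 2@3, Activity 3@2, Activity 4@1): h1:5  h2:5  h3:5  h4:5 ⇒ 5.
Reduction 13 − 5 = 8.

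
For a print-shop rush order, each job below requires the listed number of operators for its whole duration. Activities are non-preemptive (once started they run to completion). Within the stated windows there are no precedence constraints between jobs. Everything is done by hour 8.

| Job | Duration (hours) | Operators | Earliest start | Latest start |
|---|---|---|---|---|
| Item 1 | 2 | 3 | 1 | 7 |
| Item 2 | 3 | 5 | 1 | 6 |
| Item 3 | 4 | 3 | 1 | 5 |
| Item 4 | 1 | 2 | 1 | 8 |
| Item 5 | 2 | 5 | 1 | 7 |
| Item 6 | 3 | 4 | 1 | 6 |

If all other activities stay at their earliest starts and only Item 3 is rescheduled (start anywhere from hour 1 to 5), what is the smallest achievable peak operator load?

19

Item 3@1: h1:22  h2:20  h3:12  h4:3  h5:0  h6:0  h7:0  h8:0 → peak 22
Item 3@2: h1:19  h2:20  h3:12  h4:3  h5:3  h6:0  h7:0  h8:0 → peak 20
Item 3@3: h1:19  h2:17  h3:12  h4:3  h5:3  h6:3  h7:0  h8:0 → peak 19
Item 3@4: h1:19  h2:17  h3:9  h4:3  h5:3  h6:3  h7:3  h8:0 → peak 19
Item 3@5: h1:19  h2:17  h3:9  h4:0  h5:3  h6:3  h7:3  h8:3 → peak 19
Best is Item 3@3, peak 19.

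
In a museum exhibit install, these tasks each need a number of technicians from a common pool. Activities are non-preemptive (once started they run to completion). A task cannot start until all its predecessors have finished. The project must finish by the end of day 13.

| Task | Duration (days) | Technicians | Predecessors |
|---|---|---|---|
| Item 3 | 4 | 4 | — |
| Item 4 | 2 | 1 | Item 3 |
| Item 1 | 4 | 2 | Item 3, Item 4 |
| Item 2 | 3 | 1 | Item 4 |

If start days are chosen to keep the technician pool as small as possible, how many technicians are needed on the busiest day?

4

Schedule Item 3@1, Item 4@5, Item 1@7, Item 2@7: d1:4  d2:4  d3:4  d4:4  d5:1  d6:1  d7:3  d8:3  d9:3  d10:2  d11:0  d12:0  d13:0 — peak 4.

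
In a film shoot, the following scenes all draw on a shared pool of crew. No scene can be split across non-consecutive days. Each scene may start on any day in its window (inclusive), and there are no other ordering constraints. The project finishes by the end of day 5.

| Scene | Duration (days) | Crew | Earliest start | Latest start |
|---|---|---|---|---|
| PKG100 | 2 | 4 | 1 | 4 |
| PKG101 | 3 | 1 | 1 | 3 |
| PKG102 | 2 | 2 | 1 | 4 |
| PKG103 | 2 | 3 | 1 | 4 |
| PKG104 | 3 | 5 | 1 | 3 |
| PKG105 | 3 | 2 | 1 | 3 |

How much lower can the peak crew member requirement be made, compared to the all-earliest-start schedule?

8

Early-start peak: d1:17  d2:17  d3:8  d4:0  d5:0 ⇒ 17.
Leveled (PKG100@1, PKG101@1, PKG102@1, PKG103@4, PKG104@3, PKG105@1): d1:9  d2:9  d3:8  d4:8  d5:8 ⇒ 9.
Reduction 17 − 9 = 8.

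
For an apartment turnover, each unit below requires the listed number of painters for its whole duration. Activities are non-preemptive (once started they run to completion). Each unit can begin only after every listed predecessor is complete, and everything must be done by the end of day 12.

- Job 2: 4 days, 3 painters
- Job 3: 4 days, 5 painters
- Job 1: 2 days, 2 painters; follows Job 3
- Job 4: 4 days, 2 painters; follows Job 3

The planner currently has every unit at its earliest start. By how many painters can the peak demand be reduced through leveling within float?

Early-start peak: d1:8  d2:8  d3:8  d4:8  d5:4  d6:4  d7:2  d8:2  d9:0  d10:0  d11:0  d12:0 ⇒ 8.
Leveled (Job 2@1, Job 3@5, Job 1@9, Job 4@9): d1:3  d2:3  d3:3  d4:3  d5:5  d6:5  d7:5  d8:5  d9:4  d10:4  d11:2  d12:2 ⇒ 5.
Reduction 8 − 5 = 3.

3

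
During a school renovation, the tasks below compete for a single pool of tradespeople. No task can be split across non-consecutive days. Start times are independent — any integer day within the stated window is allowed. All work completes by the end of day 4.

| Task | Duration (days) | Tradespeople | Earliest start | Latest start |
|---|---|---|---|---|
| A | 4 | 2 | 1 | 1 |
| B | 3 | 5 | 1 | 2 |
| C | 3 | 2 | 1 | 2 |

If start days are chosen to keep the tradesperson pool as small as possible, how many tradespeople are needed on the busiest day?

Schedule A@1, B@1, C@1: d1:9  d2:9  d3:9  d4:2 — peak 9.
No arrangement of the 4 feasible schedules does better.

9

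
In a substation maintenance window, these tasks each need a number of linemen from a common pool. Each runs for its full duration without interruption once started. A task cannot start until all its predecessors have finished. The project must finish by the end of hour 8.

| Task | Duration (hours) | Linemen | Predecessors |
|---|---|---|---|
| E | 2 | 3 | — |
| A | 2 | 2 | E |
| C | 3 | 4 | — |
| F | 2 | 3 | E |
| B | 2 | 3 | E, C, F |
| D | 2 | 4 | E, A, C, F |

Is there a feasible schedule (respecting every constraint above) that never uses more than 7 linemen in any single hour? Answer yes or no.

yes

Schedule E@1, A@3, C@1, F@4, B@6, D@6: h1:7  h2:7  h3:6  h4:5  h5:3  h6:7  h7:7  h8:0 — peak 7 ≤ 7.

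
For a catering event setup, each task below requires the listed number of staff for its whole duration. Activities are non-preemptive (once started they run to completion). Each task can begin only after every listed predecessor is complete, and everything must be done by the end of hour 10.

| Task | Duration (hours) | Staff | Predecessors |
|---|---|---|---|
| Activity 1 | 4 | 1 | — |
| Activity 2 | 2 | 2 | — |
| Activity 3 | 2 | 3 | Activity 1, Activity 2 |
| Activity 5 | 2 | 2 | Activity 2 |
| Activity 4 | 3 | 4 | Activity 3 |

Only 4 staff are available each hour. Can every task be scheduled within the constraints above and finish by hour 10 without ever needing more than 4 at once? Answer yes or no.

Schedule Activity 1@1, Activity 2@1, Activity 3@5, Activity 5@3, Activity 4@7: h1:3  h2:3  h3:3  h4:3  h5:3  h6:3  h7:4  h8:4  h9:4  h10:0 — peak 4 ≤ 4.

yes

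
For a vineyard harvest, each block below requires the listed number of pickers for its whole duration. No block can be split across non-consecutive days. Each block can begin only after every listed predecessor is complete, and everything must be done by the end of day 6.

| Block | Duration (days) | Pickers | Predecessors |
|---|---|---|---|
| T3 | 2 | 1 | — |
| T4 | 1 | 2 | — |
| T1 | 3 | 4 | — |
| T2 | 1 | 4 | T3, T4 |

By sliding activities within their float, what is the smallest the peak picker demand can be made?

4

Early-start (T3@1, T4@1, T1@1, T2@3) gives peak 8: d1:7  d2:5  d3:8  d4:0  d5:0  d6:0.
Shift T1→3, T2→6.
Schedule T3@1, T4@1, T1@3, T2@6: d1:3  d2:1  d3:4  d4:4  d5:4  d6:4 — peak 4.
Total picker-days = 20 over 6 days ⇒ peak ≥ ⌈20/6⌉ = 4, so 4 is optimal.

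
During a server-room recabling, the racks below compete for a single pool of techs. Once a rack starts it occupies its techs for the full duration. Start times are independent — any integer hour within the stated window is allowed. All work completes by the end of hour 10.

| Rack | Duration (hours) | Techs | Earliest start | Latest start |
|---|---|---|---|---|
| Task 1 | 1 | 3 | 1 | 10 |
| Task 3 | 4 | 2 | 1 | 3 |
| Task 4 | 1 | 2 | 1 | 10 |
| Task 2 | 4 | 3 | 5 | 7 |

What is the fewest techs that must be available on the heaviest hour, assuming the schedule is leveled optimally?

Early-start (Task 1@1, Task 3@1, Task 4@1, Task 2@5) gives peak 7: h1:7  h2:2  h3:2  h4:2  h5:3  h6:3  h7:3  h8:3  h9:0  h10:0.
Shift Task 3→2, Task 4→6, Task 2→7.
Schedule Task 1@1, Task 3@2, Task 4@6, Task 2@7: h1:3  h2:2  h3:2  h4:2  h5:2  h6:2  h7:3  h8:3  h9:3  h10:3 — peak 3.
Total tech-hours = 25 over 10 hours ⇒ peak ≥ ⌈25/10⌉ = 3, so 3 is optimal.

3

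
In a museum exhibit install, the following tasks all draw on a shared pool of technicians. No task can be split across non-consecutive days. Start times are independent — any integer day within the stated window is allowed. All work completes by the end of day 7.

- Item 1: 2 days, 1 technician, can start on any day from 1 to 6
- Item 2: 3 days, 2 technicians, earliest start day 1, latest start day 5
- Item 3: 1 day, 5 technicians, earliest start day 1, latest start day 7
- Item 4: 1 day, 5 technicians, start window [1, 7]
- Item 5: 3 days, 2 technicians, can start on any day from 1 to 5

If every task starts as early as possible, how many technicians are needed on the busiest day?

Early-start schedule: Item 1@1, Item 2@1, Item 3@1, Item 4@1, Item 5@1.
Load per day: day 1: 15, day 2: 5, day 3: 4, day 4: 0, day 5: 0, day 6: 0, day 7: 0.
Peak is 15.

15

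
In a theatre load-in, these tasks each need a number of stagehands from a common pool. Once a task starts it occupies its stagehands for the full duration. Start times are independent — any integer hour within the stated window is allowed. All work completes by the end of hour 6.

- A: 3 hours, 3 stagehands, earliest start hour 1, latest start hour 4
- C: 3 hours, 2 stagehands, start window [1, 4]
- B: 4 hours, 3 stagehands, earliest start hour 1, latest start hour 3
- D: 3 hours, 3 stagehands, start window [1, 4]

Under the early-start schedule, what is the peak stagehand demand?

11

Early-start schedule: A@1, C@1, B@1, D@1.
Load per hour: hour 1: 11, hour 2: 11, hour 3: 11, hour 4: 3, hour 5: 0, hour 6: 0.
Peak is 11.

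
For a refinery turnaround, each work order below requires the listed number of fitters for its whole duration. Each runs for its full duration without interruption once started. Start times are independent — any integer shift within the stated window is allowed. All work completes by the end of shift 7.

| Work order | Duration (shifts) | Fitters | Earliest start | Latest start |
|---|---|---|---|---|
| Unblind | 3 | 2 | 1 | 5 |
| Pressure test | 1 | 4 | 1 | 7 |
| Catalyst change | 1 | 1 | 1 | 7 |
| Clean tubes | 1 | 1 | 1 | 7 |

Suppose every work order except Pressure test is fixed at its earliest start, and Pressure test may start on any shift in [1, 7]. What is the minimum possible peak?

4

Pressure test@1: s1:8  s2:2  s3:2  s4:0  s5:0  s6:0  s7:0 → peak 8
Pressure test@2: s1:4  s2:6  s3:2  s4:0  s5:0  s6:0  s7:0 → peak 6
Pressure test@3: s1:4  s2:2  s3:6  s4:0  s5:0  s6:0  s7:0 → peak 6
Pressure test@4: s1:4  s2:2  s3:2  s4:4  s5:0  s6:0  s7:0 → peak 4
Pressure test@5: s1:4  s2:2  s3:2  s4:0  s5:4  s6:0  s7:0 → peak 4
Pressure test@6: s1:4  s2:2  s3:2  s4:0  s5:0  s6:4  s7:0 → peak 4
Pressure test@7: s1:4  s2:2  s3:2  s4:0  s5:0  s6:0  s7:4 → peak 4
Best is Pressure test@4, peak 4.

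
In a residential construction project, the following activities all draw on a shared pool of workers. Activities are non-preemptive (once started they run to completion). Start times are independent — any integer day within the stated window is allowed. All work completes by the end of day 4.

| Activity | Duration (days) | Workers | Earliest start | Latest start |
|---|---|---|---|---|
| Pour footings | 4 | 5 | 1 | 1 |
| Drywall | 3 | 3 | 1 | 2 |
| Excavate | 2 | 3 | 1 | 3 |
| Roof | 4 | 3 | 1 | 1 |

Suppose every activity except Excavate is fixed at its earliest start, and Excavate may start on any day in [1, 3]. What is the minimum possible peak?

Excavate@1: d1:14  d2:14  d3:11  d4:8 → peak 14
Excavate@2: d1:11  d2:14  d3:14  d4:8 → peak 14
Excavate@3: d1:11  d2:11  d3:14  d4:11 → peak 14
Best is Excavate@1, peak 14.

14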